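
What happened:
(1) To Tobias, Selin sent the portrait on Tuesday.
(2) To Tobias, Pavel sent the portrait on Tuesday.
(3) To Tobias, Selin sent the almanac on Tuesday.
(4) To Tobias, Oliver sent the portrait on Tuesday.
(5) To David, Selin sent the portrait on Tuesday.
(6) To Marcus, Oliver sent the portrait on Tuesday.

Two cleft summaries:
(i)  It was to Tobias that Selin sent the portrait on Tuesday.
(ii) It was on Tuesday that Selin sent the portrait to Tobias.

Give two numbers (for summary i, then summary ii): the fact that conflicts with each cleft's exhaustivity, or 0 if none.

(i): focus "Tobias". Looking for Selin as agent and the portrait as thing and on Tuesday as setting with some other recipient — fact (5) has David there. Refuted.
(ii): focus "on Tuesday". No fact shares Selin as agent and the portrait as thing and Tobias as recipient with a different setting. 0.

5, 0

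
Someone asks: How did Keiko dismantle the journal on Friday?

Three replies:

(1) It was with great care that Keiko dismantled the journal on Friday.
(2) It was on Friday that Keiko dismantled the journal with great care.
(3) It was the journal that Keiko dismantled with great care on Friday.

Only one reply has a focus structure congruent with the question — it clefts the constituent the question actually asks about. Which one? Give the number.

The question word "how" targets the manner.
Option (1) clefts "with great care" — that matches what the question asks about.
Option (2) clefts "on Friday" — the time, not what was asked.
Option (3) clefts "the journal" — the direct object, not what was asked.
So the congruent reply is (1).

1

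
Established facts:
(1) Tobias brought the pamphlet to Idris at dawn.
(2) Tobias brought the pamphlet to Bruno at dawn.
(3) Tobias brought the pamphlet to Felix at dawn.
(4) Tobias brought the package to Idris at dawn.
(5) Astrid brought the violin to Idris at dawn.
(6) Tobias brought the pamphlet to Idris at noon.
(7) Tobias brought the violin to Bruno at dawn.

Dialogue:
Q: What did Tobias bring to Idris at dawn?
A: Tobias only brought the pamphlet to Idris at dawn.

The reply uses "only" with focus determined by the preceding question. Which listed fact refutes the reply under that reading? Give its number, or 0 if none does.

Answering "What did ...?" puts focus on the thing — here, "the pamphlet".
So "only" ranges over things; the rest (Tobias as agent and Idris as recipient and at dawn as setting) is presupposed.
Fact (4) keeps Tobias as agent and Idris as recipient and at dawn as setting but has thing = the package; that refutes the reply.
(Fact (6) would refute a reading with focus on the setting — but that is not what the question asks.)

4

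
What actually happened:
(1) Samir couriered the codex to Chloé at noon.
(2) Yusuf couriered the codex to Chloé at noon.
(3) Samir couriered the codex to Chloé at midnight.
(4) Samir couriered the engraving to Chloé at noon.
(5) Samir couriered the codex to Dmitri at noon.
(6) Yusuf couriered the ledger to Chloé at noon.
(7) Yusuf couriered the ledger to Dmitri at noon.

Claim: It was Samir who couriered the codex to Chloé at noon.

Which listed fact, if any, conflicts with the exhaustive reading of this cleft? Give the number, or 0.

2

The cleft puts "Samir" in focus and presupposes the open proposition with same thing, recipient, setting (the codex / Chloé / at noon).
Exhaustivity: Samir is the only agent satisfying that background.
But fact (2) also has same thing, recipient, setting (the codex / Chloé / at noon), with agent = Yusuf — so the exhaustive reading fails.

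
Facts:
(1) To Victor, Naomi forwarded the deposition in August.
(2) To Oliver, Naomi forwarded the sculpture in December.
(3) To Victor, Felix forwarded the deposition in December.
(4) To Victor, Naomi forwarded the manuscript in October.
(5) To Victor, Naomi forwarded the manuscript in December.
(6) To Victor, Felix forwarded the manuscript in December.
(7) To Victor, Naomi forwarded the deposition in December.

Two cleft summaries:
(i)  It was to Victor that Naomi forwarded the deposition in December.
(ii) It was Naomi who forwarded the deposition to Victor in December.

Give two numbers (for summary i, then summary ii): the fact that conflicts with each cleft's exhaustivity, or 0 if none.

0, 3

(i): focus "Victor". No fact shares same agent, thing, setting (Naomi / the deposition / in December) with a different recipient. 0.
(ii): focus "Naomi". Looking for same thing, recipient, setting (the deposition / Victor / in December) with some other agent — fact (3) has Felix there. Refuted.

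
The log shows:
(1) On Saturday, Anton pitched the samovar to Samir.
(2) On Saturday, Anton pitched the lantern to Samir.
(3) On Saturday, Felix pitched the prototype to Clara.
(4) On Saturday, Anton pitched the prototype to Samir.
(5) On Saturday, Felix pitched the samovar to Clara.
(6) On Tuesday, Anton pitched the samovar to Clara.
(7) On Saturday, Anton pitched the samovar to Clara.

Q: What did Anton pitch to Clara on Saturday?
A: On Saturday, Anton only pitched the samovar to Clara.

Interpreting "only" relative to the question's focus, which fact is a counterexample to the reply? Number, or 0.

0

Answering "What did ...?" puts focus on the thing — here, "the samovar".
"Only" then excludes alternative things while the background — agent = Anton, recipient = Clara, setting = on Saturday — is held fixed.
No listed fact shares that background with another thing. Nothing contradicts the reply.
(Fact (1) would refute a reading with focus on the recipient — but that is not what the question asks.)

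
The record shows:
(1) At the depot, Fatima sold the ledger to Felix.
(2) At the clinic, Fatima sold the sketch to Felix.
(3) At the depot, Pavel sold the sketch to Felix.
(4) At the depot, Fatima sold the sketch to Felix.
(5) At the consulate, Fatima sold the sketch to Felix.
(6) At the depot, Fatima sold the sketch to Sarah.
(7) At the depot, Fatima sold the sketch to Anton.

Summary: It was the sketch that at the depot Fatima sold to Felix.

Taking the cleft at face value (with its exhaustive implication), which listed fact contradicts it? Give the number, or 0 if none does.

1

The cleft puts "the sketch" in focus and presupposes the open proposition with same agent, recipient, setting (Fatima / Felix / at the depot).
Exhaustivity: the sketch is the only thing satisfying that background.
But fact (1) also has same agent, recipient, setting (Fatima / Felix / at the depot), with thing = the ledger — so the exhaustive reading fails.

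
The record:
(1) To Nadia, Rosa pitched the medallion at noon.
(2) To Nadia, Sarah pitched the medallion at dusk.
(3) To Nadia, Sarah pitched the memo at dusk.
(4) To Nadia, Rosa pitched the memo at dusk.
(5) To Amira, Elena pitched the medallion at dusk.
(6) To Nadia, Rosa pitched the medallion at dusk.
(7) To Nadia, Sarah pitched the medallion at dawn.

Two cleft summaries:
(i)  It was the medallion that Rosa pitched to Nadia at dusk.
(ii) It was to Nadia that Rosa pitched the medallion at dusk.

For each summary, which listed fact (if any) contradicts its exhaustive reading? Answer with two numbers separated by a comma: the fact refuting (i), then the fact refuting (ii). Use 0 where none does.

Summary (i) focuses "the medallion" (the thing); background same agent, recipient, setting (Rosa / Nadia / at dusk). Fact (4) matches that background with thing = the memo — refutes (i).
Summary (ii) focuses "Nadia" (the recipient); background same agent, thing, setting (Rosa / the medallion / at dusk). No fact matches that background with a different recipient, so 0.

4, 0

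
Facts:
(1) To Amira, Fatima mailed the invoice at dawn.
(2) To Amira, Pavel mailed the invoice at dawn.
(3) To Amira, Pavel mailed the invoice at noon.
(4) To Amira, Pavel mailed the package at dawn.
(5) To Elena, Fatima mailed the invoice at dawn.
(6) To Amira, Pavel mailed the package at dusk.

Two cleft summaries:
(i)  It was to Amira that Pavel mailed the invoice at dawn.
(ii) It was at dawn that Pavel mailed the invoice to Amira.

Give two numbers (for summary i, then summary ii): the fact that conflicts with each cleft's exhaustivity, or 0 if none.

(i): focus "Amira". No fact shares same agent, thing, setting (Pavel / the invoice / at dawn) with a different recipient. 0.
(ii): focus "at dawn". Looking for same agent, thing, recipient (Pavel / the invoice / Amira) with some other setting — fact (3) has at noon there. Refuted.

0, 3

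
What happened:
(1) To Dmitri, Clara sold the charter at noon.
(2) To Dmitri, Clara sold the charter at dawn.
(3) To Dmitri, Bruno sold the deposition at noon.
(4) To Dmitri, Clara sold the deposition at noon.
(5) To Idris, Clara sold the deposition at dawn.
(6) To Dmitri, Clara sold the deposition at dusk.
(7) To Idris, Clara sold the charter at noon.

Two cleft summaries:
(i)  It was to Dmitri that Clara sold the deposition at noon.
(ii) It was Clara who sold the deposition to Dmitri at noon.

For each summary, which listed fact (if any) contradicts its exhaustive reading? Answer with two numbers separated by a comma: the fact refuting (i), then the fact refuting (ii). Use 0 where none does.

(i): focus "Dmitri". No fact shares agent = Clara, thing = the deposition, setting = at noon with a different recipient. 0.
(ii): focus "Clara". Looking for thing = the deposition, recipient = Dmitri, setting = at noon with some other agent — fact (3) has Bruno there. Refuted.

0, 3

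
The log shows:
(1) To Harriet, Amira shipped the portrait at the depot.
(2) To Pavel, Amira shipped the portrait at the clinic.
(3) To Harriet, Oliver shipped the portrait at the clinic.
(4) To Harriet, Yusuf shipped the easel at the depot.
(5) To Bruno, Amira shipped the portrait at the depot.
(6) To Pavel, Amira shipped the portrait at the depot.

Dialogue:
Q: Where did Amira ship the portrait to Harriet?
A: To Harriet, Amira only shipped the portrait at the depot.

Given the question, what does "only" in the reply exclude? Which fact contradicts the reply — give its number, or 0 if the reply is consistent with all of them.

Answering "Where did ...?" puts focus on the setting — here, "at the depot".
So "only" ranges over settings; the rest (Amira as agent and the portrait as thing and Harriet as recipient) is presupposed.
No listed fact shares that background with another setting. Nothing contradicts the reply.
(Fact (5) would refute a reading with focus on the recipient — but that is not what the question asks.)

0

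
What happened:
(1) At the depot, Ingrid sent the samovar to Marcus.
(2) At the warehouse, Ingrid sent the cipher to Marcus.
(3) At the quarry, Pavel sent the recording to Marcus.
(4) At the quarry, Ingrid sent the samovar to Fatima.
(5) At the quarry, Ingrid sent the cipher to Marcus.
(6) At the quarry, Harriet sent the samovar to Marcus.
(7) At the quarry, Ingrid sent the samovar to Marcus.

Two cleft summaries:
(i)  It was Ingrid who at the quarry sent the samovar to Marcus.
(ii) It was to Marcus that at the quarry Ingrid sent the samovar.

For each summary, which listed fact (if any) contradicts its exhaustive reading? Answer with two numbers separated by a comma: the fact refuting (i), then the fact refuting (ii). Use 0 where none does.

(i): focus "Ingrid". Looking for same thing, recipient, setting (the samovar / Marcus / at the quarry) with some other agent — fact (6) has Harriet there. Refuted.
(ii): focus "Marcus". Looking for same agent, thing, setting (Ingrid / the samovar / at the quarry) with some other recipient — fact (4) has Fatima there. Refuted.

6, 4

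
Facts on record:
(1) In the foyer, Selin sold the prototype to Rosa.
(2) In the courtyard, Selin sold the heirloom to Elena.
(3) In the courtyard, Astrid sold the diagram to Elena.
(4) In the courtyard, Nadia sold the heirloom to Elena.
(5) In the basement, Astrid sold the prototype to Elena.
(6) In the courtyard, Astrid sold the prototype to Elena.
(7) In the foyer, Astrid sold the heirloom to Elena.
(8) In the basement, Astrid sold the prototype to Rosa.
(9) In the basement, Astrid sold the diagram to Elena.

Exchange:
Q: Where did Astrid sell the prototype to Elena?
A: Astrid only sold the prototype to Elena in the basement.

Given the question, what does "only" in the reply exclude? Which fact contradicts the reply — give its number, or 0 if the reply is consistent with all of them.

6

The question "Where did ...?" targets the setting, so in the reply the focus falls on "in the basement".
"Only" then excludes alternative settings while the background — agent = Astrid, thing = the prototype, recipient = Elena — is held fixed.
Fact (6) keeps agent = Astrid, thing = the prototype, recipient = Elena but has setting = in the courtyard; that refutes the reply.
(Fact (9) would refute a reading with focus on the thing — but that is not what the question asks.)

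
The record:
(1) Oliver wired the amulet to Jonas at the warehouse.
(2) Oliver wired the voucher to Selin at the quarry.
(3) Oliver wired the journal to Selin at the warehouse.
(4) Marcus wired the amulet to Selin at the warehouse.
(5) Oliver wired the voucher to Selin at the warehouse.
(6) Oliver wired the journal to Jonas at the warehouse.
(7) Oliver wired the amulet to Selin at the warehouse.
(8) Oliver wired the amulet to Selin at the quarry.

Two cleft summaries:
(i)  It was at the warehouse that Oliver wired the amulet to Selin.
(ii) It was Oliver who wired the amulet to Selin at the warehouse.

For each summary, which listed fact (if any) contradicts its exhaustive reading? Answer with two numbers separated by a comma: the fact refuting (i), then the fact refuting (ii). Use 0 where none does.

(i): focus "at the warehouse". Looking for same agent, thing, recipient (Oliver / the amulet / Selin) with some other setting — fact (8) has at the quarry there. Refuted.
(ii): focus "Oliver". Looking for same thing, recipient, setting (the amulet / Selin / at the warehouse) with some other agent — fact (4) has Marcus there. Refuted.

8, 4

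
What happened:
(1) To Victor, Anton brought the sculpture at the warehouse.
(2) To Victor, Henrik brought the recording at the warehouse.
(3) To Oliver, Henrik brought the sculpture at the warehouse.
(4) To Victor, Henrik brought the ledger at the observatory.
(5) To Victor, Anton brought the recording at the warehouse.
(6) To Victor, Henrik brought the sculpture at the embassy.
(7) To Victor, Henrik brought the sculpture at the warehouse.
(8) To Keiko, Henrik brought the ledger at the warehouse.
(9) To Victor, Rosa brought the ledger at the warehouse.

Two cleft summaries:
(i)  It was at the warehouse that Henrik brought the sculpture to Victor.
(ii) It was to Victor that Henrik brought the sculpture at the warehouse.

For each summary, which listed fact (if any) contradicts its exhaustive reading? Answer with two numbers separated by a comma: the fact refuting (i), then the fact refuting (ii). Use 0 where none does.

6, 3

Summary (i) focuses "at the warehouse" (the setting); background agent = Henrik, thing = the sculpture, recipient = Victor. Fact (6) matches that background with setting = at the embassy — refutes (i).
Summary (ii) focuses "Victor" (the recipient); background agent = Henrik, thing = the sculpture, setting = at the warehouse. Fact (3) matches that background with recipient = Oliver — refutes (ii).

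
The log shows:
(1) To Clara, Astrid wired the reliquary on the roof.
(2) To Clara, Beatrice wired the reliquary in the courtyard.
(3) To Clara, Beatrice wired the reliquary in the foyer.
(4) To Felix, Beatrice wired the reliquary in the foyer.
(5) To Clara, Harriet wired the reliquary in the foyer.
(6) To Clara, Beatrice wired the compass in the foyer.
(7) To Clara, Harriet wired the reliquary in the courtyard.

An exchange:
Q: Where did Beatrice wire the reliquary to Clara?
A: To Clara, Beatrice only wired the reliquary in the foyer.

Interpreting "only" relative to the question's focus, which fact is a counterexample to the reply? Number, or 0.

2

The question "Where did ...?" targets the setting, so in the reply the focus falls on "in the foyer".
So "only" ranges over settings; the rest (agent = Beatrice, thing = the reliquary, recipient = Clara) is presupposed.
Fact (2) keeps agent = Beatrice, thing = the reliquary, recipient = Clara but has setting = in the courtyard; that refutes the reply.
(Fact (6) would refute a reading with focus on the thing — but that is not what the question asks.)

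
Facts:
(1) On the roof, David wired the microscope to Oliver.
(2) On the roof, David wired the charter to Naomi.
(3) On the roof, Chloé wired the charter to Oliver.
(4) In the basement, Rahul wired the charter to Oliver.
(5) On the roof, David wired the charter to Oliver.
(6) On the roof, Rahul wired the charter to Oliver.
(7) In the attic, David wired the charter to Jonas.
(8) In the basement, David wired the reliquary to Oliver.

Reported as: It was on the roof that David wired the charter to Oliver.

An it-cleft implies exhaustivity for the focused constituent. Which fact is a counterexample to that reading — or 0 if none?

0

Focus of the cleft: "on the roof" (the setting). Presupposed background: David as agent and the charter as thing and Oliver as recipient.
Exhaustivity: on the roof is the only setting satisfying that background.
No listed fact matches the background with a different setting. Exhaustivity holds.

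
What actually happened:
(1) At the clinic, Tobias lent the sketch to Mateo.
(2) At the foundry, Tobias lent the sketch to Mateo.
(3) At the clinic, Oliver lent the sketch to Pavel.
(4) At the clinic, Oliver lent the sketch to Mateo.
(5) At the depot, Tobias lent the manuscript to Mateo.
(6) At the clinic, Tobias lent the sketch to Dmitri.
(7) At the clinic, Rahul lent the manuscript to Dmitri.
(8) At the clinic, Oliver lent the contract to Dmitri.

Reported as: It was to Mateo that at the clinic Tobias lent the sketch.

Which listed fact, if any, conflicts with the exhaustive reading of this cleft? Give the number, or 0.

The cleft puts "Mateo" in focus and presupposes the open proposition with agent = Tobias, thing = the sketch, setting = at the clinic.
The exhaustive reading says no other recipient fits that background.
But fact (6) also has agent = Tobias, thing = the sketch, setting = at the clinic, with recipient = Dmitri — so the exhaustive reading fails.

6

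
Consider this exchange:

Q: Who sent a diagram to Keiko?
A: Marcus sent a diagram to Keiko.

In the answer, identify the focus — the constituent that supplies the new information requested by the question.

The wh-word "who" asks about the subject (agent).
In the answer, "a diagram" and "to Keiko" are given — repeated from the question.
The constituent filling the subject (agent) gap is "Marcus"; that is the focus and would carry nuclear stress.

Marcus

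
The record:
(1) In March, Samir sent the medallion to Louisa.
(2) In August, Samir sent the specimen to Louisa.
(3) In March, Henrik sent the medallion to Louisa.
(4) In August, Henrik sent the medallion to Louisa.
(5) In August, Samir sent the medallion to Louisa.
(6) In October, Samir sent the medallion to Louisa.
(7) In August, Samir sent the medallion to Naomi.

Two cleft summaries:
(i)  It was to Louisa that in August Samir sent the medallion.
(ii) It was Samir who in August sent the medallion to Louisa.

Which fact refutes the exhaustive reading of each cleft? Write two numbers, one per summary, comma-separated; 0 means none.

(i): focus "Louisa". Looking for Samir as agent and the medallion as thing and in August as setting with some other recipient — fact (7) has Naomi there. Refuted.
(ii): focus "Samir". Looking for the medallion as thing and Louisa as recipient and in August as setting with some other agent — fact (4) has Henrik there. Refuted.

7, 4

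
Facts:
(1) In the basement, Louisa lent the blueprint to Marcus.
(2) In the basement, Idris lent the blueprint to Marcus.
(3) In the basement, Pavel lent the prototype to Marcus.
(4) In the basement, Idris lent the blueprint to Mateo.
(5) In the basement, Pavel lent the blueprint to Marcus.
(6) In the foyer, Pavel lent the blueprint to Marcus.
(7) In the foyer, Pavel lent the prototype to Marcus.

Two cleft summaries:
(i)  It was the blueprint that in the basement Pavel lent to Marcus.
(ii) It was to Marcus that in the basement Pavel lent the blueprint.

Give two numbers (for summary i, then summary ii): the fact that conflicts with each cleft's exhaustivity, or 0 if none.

3, 0

(i): focus "the blueprint". Looking for same agent, recipient, setting (Pavel / Marcus / in the basement) with some other thing — fact (3) has the prototype there. Refuted.
(ii): focus "Marcus". No fact shares same agent, thing, setting (Pavel / the blueprint / in the basement) with a different recipient. 0.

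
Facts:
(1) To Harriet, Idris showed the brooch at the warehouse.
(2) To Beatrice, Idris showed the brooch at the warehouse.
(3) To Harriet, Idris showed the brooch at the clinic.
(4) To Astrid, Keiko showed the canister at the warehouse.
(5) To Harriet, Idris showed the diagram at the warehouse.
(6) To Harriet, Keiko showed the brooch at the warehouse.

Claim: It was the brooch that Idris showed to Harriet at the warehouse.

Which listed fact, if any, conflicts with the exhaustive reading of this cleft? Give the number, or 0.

Focus of the cleft: "the brooch" (the thing). Presupposed background: Idris as agent and Harriet as recipient and at the warehouse as setting.
The exhaustive reading says no other thing fits that background.
But fact (5) also has Idris as agent and Harriet as recipient and at the warehouse as setting, with thing = the diagram — so the exhaustive reading fails.

5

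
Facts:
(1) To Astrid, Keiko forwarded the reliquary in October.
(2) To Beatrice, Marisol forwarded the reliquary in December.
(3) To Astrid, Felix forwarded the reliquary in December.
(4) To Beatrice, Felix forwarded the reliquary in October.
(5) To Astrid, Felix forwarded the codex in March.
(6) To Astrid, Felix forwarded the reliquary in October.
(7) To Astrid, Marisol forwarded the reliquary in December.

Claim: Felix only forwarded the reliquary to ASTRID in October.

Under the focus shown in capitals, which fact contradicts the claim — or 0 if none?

4

Focus (in capitals) is "Astrid" — the recipient. "Only" excludes alternative recipients while holding fixed agent = Felix, thing = the reliquary, setting = in October.
Fact (4) matches on agent = Felix, thing = the reliquary, setting = in October, but has recipient = Beatrice instead. That refutes the claim.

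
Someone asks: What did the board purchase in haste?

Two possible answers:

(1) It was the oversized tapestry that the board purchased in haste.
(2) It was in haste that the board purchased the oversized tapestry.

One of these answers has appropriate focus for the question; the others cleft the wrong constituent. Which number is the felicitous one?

The question word "what" targets the direct object.
Option (1) clefts "the oversized tapestry" — that matches what the question asks about.
Option (2) clefts "in haste" — the manner, not what was asked.
So the congruent reply is (1).

1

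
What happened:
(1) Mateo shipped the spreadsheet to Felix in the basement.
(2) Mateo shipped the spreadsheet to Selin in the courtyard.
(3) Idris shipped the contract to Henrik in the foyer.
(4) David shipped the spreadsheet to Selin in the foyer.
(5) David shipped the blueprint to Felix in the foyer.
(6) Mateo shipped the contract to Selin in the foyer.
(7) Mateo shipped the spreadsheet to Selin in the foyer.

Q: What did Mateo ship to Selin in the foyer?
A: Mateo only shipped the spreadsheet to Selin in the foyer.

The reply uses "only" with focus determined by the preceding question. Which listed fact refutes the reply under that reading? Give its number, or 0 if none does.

The question "What did ...?" targets the thing, so in the reply the focus falls on "the spreadsheet".
"Only" then excludes alternative things while the background — agent = Mateo, recipient = Selin, setting = in the foyer — is held fixed.
Fact (6) shares the background with a different thing (the contract) — counterexample.
(Fact (2) would refute a reading with focus on the setting — but that is not what the question asks.)

6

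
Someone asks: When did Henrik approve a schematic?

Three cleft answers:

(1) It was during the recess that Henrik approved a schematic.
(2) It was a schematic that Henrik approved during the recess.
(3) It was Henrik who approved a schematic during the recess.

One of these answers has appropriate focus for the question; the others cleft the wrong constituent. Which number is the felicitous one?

1

The question word "when" targets the time.
Option (1) clefts "during the recess" — that matches what the question asks about.
Option (2) clefts "a schematic" — the direct object, not what was asked.
Option (3) clefts "Henrik" — the subject (agent), not what was asked.
So the congruent reply is (1).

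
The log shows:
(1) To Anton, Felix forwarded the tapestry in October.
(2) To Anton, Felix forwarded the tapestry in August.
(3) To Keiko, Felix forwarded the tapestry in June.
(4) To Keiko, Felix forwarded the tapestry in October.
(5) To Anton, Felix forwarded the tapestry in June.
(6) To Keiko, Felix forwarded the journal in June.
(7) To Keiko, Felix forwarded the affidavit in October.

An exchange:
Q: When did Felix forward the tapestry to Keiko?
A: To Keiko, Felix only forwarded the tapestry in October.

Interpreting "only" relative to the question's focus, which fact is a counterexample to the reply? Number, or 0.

The question "When did ...?" targets the setting, so in the reply the focus falls on "in October".
So "only" ranges over settings; the rest (same agent, thing, recipient (Felix / the tapestry / Keiko)) is presupposed.
Fact (3) keeps same agent, thing, recipient (Felix / the tapestry / Keiko) but has setting = in June; that refutes the reply.
(Fact (1) would refute a reading with focus on the recipient — but that is not what the question asks.)

3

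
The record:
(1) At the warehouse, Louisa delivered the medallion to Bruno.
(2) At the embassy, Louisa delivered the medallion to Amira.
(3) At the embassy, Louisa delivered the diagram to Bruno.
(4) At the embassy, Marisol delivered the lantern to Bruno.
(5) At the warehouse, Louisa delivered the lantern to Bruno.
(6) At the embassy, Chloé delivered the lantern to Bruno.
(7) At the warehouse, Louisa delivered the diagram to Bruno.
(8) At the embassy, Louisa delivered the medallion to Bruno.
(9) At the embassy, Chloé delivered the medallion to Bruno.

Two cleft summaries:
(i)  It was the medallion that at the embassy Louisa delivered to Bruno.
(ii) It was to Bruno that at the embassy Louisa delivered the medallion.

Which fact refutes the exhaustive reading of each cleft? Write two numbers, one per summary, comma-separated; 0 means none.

(i): focus "the medallion". Looking for agent = Louisa, recipient = Bruno, setting = at the embassy with some other thing — fact (3) has the diagram there. Refuted.
(ii): focus "Bruno". Looking for agent = Louisa, thing = the medallion, setting = at the embassy with some other recipient — fact (2) has Amira there. Refuted.

3, 2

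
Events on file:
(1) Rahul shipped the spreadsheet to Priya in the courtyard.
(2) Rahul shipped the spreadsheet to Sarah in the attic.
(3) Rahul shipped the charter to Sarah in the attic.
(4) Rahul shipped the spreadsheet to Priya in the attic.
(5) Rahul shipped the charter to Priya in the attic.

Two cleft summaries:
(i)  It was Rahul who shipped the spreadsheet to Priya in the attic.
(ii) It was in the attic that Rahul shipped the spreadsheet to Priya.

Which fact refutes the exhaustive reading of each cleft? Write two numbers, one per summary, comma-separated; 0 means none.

Summary (i) focuses "Rahul" (the agent); background the spreadsheet as thing and Priya as recipient and in the attic as setting. No fact matches that background with a different agent, so 0.
Summary (ii) focuses "in the attic" (the setting); background Rahul as agent and the spreadsheet as thing and Priya as recipient. Fact (1) matches that background with setting = in the courtyard — refutes (ii).

0, 1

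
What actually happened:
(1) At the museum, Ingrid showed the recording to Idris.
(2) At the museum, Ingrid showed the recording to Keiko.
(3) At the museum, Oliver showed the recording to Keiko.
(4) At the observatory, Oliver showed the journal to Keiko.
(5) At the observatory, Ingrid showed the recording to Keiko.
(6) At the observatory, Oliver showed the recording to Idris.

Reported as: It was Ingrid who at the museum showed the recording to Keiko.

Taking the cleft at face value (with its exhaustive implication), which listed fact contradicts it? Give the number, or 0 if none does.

The cleft puts "Ingrid" in focus and presupposes the open proposition with same thing, recipient, setting (the recording / Keiko / at the museum).
The exhaustive reading says no other agent fits that background.
Fact (3) shares the background but with agent = Oliver; exhaustivity is violated.

3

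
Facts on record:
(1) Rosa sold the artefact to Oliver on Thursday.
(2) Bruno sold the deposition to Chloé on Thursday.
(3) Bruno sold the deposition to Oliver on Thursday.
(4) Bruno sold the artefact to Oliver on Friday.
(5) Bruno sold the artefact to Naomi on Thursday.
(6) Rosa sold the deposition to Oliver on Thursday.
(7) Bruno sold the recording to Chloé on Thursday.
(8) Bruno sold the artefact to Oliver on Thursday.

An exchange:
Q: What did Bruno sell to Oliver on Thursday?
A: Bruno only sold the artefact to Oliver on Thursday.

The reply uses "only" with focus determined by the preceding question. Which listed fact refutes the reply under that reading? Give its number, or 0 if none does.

3

Answering "What did ...?" puts focus on the thing — here, "the artefact".
So "only" ranges over things; the rest (same agent, recipient, setting (Bruno / Oliver / on Thursday)) is presupposed.
Fact (3) keeps same agent, recipient, setting (Bruno / Oliver / on Thursday) but has thing = the deposition; that refutes the reply.
(Fact (5) would refute a reading with focus on the recipient — but that is not what the question asks.)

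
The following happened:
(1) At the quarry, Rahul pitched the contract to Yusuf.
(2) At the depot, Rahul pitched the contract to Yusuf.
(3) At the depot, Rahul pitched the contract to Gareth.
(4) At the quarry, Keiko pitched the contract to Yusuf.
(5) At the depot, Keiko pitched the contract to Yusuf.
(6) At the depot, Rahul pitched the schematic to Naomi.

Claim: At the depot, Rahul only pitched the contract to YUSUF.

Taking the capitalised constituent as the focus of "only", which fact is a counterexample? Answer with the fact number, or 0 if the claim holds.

3

Focus (in capitals) is "Yusuf" — the recipient. "Only" excludes alternative recipients while holding fixed Rahul as agent and the contract as thing and at the depot as setting.
Fact (3) matches on Rahul as agent and the contract as thing and at the depot as setting, but has recipient = Gareth instead. That refutes the claim.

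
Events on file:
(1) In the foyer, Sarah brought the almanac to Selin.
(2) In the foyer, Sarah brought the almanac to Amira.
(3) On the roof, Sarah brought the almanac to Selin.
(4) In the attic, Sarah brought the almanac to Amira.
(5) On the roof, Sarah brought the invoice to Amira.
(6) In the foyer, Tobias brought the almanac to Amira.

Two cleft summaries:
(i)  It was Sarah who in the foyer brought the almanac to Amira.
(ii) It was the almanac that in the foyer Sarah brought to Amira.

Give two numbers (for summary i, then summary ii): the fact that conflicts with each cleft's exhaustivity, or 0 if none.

Summary (i) focuses "Sarah" (the agent); background same thing, recipient, setting (the almanac / Amira / in the foyer). Fact (6) matches that background with agent = Tobias — refutes (i).
Summary (ii) focuses "the almanac" (the thing); background same agent, recipient, setting (Sarah / Amira / in the foyer). No fact matches that background with a different thing, so 0.

6, 0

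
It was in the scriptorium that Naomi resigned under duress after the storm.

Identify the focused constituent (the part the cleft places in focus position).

in the scriptorium

In an it-cleft "It was X that/who ...", the clefted constituent X is the focus; the that/who-clause expresses the presupposed open proposition.
Here the focus is "in the scriptorium". The backgrounded (presupposed) material includes "Naomi", "under duress" and "after the storm".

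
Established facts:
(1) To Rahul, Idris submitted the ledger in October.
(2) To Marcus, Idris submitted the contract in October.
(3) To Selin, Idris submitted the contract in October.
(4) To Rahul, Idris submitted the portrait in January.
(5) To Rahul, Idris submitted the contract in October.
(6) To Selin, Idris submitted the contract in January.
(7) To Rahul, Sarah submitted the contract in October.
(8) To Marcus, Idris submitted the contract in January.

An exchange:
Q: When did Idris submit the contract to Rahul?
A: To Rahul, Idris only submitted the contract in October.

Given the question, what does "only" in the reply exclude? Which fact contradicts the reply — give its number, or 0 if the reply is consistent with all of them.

Answering "When did ...?" puts focus on the setting — here, "in October".
So "only" ranges over settings; the rest (same agent, thing, recipient (Idris / the contract / Rahul)) is presupposed.
No listed fact shares that background with another setting. Nothing contradicts the reply.
(Fact (1) would refute a reading with focus on the thing — but that is not what the question asks.)

0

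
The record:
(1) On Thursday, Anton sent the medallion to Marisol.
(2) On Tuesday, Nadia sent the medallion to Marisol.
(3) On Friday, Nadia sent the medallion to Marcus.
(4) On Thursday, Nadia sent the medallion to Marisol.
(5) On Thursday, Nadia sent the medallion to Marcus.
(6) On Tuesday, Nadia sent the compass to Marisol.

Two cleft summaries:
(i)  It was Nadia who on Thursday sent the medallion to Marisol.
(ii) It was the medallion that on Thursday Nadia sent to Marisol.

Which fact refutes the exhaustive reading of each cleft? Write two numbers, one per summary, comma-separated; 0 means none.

1, 0

Summary (i) focuses "Nadia" (the agent); background thing = the medallion, recipient = Marisol, setting = on Thursday. Fact (1) matches that background with agent = Anton — refutes (i).
Summary (ii) focuses "the medallion" (the thing); background agent = Nadia, recipient = Marisol, setting = on Thursday. No fact matches that background with a different thing, so 0.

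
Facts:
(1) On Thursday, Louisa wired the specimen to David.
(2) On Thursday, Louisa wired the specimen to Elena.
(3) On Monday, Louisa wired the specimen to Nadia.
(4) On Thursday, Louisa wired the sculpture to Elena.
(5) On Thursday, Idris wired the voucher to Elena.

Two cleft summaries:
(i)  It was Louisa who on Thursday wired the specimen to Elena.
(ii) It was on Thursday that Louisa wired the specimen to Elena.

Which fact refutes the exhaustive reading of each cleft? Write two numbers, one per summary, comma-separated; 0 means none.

(i): focus "Louisa". No fact shares thing = the specimen, recipient = Elena, setting = on Thursday with a different agent. 0.
(ii): focus "on Thursday". No fact shares agent = Louisa, thing = the specimen, recipient = Elena with a different setting. 0.

0, 0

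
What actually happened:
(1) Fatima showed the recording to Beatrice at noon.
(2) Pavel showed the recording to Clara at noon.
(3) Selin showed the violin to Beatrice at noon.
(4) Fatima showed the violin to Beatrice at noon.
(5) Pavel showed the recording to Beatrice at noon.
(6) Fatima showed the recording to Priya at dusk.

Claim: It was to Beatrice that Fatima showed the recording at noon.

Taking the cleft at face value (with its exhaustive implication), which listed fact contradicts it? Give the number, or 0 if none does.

The cleft puts "Beatrice" in focus and presupposes the open proposition with same agent, thing, setting (Fatima / the recording / at noon).
The exhaustive reading says no other recipient fits that background.
No listed fact matches the background with a different recipient. Exhaustivity holds.

0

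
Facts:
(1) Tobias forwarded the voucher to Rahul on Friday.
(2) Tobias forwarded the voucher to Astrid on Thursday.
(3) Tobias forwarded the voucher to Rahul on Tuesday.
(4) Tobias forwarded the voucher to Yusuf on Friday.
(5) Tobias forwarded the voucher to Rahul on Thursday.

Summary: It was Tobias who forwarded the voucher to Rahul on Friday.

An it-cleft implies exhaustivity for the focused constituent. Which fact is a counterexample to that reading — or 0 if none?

The cleft puts "Tobias" in focus and presupposes the open proposition with thing = the voucher, recipient = Rahul, setting = on Friday.
Exhaustivity: Tobias is the only agent satisfying that background.
Every other fact differs from the presupposition on some backgrounded slot, so none challenges the exhaustivity.

0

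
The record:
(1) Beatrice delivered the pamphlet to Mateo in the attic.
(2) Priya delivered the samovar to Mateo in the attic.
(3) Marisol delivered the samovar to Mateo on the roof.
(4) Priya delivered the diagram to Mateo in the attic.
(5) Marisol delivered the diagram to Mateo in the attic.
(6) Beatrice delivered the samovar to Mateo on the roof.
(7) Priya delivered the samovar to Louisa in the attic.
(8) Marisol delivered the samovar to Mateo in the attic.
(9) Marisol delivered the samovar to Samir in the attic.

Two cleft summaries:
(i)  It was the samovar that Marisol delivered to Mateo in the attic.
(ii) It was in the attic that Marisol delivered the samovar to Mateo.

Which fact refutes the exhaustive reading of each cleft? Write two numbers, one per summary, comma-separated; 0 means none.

5, 3

Summary (i) focuses "the samovar" (the thing); background agent = Marisol, recipient = Mateo, setting = in the attic. Fact (5) matches that background with thing = the diagram — refutes (i).
Summary (ii) focuses "in the attic" (the setting); background agent = Marisol, thing = the samovar, recipient = Mateo. Fact (3) matches that background with setting = on the roof — refutes (ii).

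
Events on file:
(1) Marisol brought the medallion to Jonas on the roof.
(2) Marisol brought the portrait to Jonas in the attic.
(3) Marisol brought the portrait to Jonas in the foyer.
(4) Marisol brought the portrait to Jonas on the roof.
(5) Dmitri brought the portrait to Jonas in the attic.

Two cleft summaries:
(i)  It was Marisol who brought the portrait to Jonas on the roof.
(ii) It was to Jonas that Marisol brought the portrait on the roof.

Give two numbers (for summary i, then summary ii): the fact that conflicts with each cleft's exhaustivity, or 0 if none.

(i): focus "Marisol". No fact shares same thing, recipient, setting (the portrait / Jonas / on the roof) with a different agent. 0.
(ii): focus "Jonas". No fact shares same agent, thing, setting (Marisol / the portrait / on the roof) with a different recipient. 0.

0, 0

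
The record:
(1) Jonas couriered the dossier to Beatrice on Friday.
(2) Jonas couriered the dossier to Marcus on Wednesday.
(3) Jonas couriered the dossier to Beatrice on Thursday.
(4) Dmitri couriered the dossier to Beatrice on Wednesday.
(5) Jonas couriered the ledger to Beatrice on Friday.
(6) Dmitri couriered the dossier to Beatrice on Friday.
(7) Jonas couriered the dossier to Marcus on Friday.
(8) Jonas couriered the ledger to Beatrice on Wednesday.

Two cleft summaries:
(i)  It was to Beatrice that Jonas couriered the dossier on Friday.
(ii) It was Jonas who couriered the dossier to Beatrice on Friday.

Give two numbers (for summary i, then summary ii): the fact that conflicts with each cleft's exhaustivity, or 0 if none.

Summary (i) focuses "Beatrice" (the recipient); background same agent, thing, setting (Jonas / the dossier / on Friday). Fact (7) matches that background with recipient = Marcus — refutes (i).
Summary (ii) focuses "Jonas" (the agent); background same thing, recipient, setting (the dossier / Beatrice / on Friday). Fact (6) matches that background with agent = Dmitri — refutes (ii).

7, 6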